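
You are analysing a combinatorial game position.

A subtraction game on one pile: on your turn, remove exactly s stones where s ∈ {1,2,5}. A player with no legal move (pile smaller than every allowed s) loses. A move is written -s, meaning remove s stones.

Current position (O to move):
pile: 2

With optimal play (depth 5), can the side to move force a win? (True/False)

O winning at [2]: True

ply 1, O at 2 | -1=-1→1; -2=+1→0*
ply 2: 0 is terminal -1 (X); from 2 depth 5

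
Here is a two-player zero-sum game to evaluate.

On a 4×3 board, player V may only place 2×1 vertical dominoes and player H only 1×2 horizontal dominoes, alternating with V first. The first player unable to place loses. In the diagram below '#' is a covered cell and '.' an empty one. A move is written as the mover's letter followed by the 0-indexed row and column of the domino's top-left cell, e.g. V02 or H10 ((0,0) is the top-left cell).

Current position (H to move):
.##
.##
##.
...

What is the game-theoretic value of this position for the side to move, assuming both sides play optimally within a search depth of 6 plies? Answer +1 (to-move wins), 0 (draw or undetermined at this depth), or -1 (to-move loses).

value(.##/.##/##./..., H) = -1

ply 1, H at .##/.##/##./... | H30=-1→.##/.##/##./##.*; H31=-1→.##/.##/##./.##
ply 2, V at .##/.##/##./##. | V00=+1→###/###/##./##.*; V22=+1→.##/.##/###/###
ply 3: ###/###/##./##. is terminal -1 (H); from .##/.##/##./... depth 6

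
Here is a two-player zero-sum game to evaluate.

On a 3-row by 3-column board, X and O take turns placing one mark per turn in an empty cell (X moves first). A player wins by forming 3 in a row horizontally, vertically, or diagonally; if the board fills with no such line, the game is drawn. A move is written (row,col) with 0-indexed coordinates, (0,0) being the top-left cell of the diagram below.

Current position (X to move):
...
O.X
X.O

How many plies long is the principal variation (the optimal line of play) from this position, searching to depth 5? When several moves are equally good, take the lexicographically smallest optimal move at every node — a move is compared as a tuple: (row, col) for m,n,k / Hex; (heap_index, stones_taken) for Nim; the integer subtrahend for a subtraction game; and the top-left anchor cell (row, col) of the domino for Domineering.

ply 1, X at .../O.X/X.O | (0,0)=+0→X../O.X/X.O*; (0,1)=+0→.X./O.X/X.O; (0,2)=+0→..X/O.X/X.O; (1,1)=+0→.../OXX/X.O; (2,1)=+0→.../O.X/XXO
ply 2, O at X../O.X/X.O | (0,1)=+0→XO./O.X/X.O*; (0,2)=+0→X.O/O.X/X.O; (1,1)=+0→X../OOX/X.O; (2,1)=-1→X../O.X/XOO
ply 3, X at XO./O.X/X.O | (0,2)=+0→XOX/O.X/X.O*; (1,1)=+0→XO./OXX/X.O; (2,1)=+0→XO./O.X/XXO
ply 4, O at XOX/O.X/X.O | (1,1)=+0→XOX/OOX/X.O*; (2,1)=-1→XOX/O.X/XOO
ply 5, X at XOX/OOX/X.O | (2,1)=+0→XOX/OOX/XXO*
ply 6: XOX/OOX/XXO is terminal +0 (O); from .../O.X/X.O depth 5

PV length from [.../O.X/X.O]: 5 plies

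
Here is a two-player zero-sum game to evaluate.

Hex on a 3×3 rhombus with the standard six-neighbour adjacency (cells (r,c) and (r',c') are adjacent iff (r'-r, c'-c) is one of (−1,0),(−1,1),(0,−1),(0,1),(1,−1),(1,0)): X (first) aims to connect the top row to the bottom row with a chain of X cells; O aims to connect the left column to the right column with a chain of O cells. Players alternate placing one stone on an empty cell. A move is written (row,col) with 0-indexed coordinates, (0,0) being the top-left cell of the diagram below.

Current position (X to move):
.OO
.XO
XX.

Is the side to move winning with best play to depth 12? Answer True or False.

p1 X@[.OO/.XO/XX.]: (0,0)[XOO/.XO/XX.]-1* (1,0)[.OO/XXO/XX.]-1 (2,2)[.OO/.XO/XXX]-1
p2 O@[XOO/.XO/XX.]: (1,0)[XOO/OXO/XX.]+1* (2,2)[XOO/.XO/XXO]-1
p3 X@[XOO/OXO/XX.] terminal -1; root [.OO/.XO/XX.] d12

X winning at [.OO/.XO/XX.]: False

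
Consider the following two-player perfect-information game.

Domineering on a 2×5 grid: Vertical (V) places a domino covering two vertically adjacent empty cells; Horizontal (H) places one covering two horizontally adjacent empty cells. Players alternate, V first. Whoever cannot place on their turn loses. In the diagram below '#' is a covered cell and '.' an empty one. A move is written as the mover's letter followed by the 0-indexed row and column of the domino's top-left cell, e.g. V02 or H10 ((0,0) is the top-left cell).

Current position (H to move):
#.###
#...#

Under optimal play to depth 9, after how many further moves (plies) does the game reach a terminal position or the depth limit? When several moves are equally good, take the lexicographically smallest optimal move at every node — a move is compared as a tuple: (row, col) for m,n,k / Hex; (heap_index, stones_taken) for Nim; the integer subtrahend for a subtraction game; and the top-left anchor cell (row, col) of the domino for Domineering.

PV length from [#.###/#...#]: 1 ply

p1 H@[#.###/#...#]: H11[#.###/###.#]+1* H12[#.###/#.###]-1
p2 V@[#.###/###.#] terminal -1; root [#.###/#...#] d9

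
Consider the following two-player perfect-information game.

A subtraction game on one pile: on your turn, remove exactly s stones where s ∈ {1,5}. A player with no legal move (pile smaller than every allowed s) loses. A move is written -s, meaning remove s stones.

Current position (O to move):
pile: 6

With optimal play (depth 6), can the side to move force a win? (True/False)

O winning at [6]: False

ply 1, O at 6 | -1=-1→5*; -5=-1→1
ply 2, X at 5 | -1=+1→4*; -5=+1→0
ply 3, O at 4 | -1=-1→3*
ply 4, X at 3 | -1=+1→2*
ply 5, O at 2 | -1=-1→1*
ply 6, X at 1 | -1=+1→0*
ply 7: 0 is terminal -1 (O); from 6 depth 6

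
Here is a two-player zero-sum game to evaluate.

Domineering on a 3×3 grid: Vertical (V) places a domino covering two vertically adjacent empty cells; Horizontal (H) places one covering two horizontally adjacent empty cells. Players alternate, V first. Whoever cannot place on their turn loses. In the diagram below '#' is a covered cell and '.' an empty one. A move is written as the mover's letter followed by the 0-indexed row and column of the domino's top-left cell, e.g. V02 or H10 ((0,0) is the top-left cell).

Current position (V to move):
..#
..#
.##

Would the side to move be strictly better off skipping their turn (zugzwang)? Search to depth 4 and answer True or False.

ply 1, V at ..#/..#/.## | V00=+1→#.#/#.#/.##*; V01=+1→.##/.##/.##; V10=-1→..#/#.#/###
ply 2: #.#/#.#/.## is terminal -1 (H); from ..#/..#/.## depth 4
pass branch (H moves first from the same position):
  | ply 1, H at ..#/..#/.## | H00=-1→###/..#/.##; H10=+1→..#/###/.##*
  | ply 2: ..#/###/.## is terminal -1 (V); from ..#/..#/.## depth 4
V moving scores +1; V passing scores -1

zugzwang(..#/..#/.##, V) = False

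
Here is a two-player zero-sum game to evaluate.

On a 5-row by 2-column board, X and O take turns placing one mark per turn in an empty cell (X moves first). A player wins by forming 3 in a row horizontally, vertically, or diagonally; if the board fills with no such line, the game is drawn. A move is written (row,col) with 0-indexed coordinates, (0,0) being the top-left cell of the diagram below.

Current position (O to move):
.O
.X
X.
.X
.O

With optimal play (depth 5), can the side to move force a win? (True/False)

O winning at [.O/.X/X./.X/.O]: False

p1 O@[.O/.X/X./.X/.O]: (0,0)[OO/.X/X./.X/.O]-1* (1,0)[.O/OX/X./.X/.O]-1 (2,1)[.O/.X/XO/.X/.O]-1 (3,0)[.O/.X/X./OX/.O]-1 (4,0)[.O/.X/X./.X/OO]-1
p2 X@[OO/.X/X./.X/.O]: (1,0)[OO/XX/X./.X/.O]+1* (2,1)[OO/.X/XX/.X/.O]+1 (3,0)[OO/.X/X./XX/.O]+1 (4,0)[OO/.X/X./.X/XO]+1
p3 O@[OO/XX/X./.X/.O]: (2,1)[OO/XX/XO/.X/.O]-1* (3,0)[OO/XX/X./OX/.O]-1 (4,0)[OO/XX/X./.X/OO]-1
p4 X@[OO/XX/XO/.X/.O]: (3,0)[OO/XX/XO/XX/.O]+1* (4,0)[OO/XX/XO/.X/XO]+0
p5 O@[OO/XX/XO/XX/.O] terminal -1; root [.O/.X/X./.X/.O] d5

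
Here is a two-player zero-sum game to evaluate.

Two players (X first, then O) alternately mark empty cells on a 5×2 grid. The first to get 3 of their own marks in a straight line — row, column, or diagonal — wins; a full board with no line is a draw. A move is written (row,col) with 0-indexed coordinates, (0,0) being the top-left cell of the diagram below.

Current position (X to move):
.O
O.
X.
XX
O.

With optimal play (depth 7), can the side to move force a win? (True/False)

X winning at [.O/O./X./XX/O.]: True

ply 1, X at .O/O./X./XX/O. | (0,0)=+0→XO/O./X./XX/O.; (1,1)=+0→.O/OX/X./XX/O.; (2,1)=+1→.O/O./XX/XX/O.*; (4,1)=+0→.O/O./X./XX/OX
ply 2, O at .O/O./XX/XX/O. | (0,0)=-1→OO/O./XX/XX/O.*; (1,1)=-1→.O/OO/XX/XX/O.; (4,1)=-1→.O/O./XX/XX/OO
ply 3, X at OO/O./XX/XX/O. | (1,1)=+1→OO/OX/XX/XX/O.*; (4,1)=+1→OO/O./XX/XX/OX
ply 4: OO/OX/XX/XX/O. is terminal -1 (O); from .O/O./X./XX/O. depth 7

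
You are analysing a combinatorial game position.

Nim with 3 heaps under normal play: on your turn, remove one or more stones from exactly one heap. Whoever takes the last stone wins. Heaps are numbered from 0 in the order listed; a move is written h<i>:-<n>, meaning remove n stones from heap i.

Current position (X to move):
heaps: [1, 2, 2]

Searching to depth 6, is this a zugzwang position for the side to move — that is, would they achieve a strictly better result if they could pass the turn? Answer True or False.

zugzwang((1,2,2), X) = False

ply 1, X at (1,2,2) | h0:-1=+1→(0,2,2)*; h1:-1=-1→(1,1,2); h1:-2=-1→(1,0,2); h2:-1=-1→(1,2,1); h2:-2=-1→(1,2,0)
ply 2, O at (0,2,2) | h1:-1=-1→(0,1,2)*; h1:-2=-1→(0,0,2); h2:-1=-1→(0,2,1); h2:-2=-1→(0,2,0)
ply 3, X at (0,1,2) | h1:-1=-1→(0,0,2); h2:-1=+1→(0,1,1)*; h2:-2=-1→(0,1,0)
ply 4, O at (0,1,1) | h1:-1=-1→(0,0,1)*; h2:-1=-1→(0,1,0)
ply 5, X at (0,0,1) | h2:-1=+1→(0,0,0)*
ply 6: (0,0,0) is terminal -1 (O); from (1,2,2) depth 6
suppose X passes — search the same position with O to move:
pass> ply 1, O at (1,2,2) | h0:-1=+1→(0,2,2)*; h1:-1=-1→(1,1,2); h1:-2=-1→(1,0,2); h2:-1=-1→(1,2,1); h2:-2=-1→(1,2,0)
pass> ply 2, X at (0,2,2) | h1:-1=-1→(0,1,2)*; h1:-2=-1→(0,0,2); h2:-1=-1→(0,2,1); h2:-2=-1→(0,2,0)
pass> ply 3, O at (0,1,2) | h1:-1=-1→(0,0,2); h2:-1=+1→(0,1,1)*; h2:-2=-1→(0,1,0)
pass> ply 4, X at (0,1,1) | h1:-1=-1→(0,0,1)*; h2:-1=-1→(0,1,0)
pass> ply 5, O at (0,0,1) | h2:-1=+1→(0,0,0)*
pass> ply 6: (0,0,0) is terminal -1 (X); from (1,2,2) depth 6
for X: play +1, pass -1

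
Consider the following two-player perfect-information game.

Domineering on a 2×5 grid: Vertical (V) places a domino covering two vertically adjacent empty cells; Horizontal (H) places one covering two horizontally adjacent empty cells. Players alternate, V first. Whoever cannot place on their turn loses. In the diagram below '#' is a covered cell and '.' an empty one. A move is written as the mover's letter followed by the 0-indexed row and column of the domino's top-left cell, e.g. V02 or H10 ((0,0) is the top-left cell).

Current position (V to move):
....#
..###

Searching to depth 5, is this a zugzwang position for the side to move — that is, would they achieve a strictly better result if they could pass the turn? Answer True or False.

zugzwang(....#/..###, V) = False

[....#/..###] V move#1: V00:-1/#...#/#.###, V01:+1/.#..#/.####*
[.#..#/.####] H move#2: H02:-1/.####/.####*
[.####/.####] V move#3: V00:+1/#####/#####*
[#####/#####] end (terminal -1, H#4); searched ....#/..### to 5
suppose V passes — search the same position with H to move:
pass> [....#/..###] H move#1: H00:+1/##..#/..###*, H01:-1/.##.#/..###, H02:-1/..###/..###, H10:+1/....#/#####
pass> [##..#/..###] end (terminal -1, V#2); searched ....#/..### to 5
for V: play +1, pass -1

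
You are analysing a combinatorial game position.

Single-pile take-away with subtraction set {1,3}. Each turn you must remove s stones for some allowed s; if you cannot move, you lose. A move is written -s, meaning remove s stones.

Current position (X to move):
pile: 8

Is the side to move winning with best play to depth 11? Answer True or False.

X winning at [8]: False

ply 1, X at 8 | -1=-1→7*; -3=-1→5
ply 2, O at 7 | -1=+1→6*; -3=+1→4
ply 3, X at 6 | -1=-1→5*; -3=-1→3
ply 4, O at 5 | -1=+1→4*; -3=+1→2
ply 5, X at 4 | -1=-1→3*; -3=-1→1
ply 6, O at 3 | -1=+1→2*; -3=+1→0
ply 7, X at 2 | -1=-1→1*
ply 8, O at 1 | -1=+1→0*
ply 9: 0 is terminal -1 (X); from 8 depth 11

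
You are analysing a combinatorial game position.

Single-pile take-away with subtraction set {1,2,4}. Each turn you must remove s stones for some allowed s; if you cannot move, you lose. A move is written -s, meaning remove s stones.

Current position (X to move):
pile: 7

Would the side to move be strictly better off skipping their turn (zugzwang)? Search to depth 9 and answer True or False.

zugzwang(7, X) = False

ply 1, X at 7 | -1=+1→6*; -2=-1→5; -4=+1→3
ply 2, O at 6 | -1=-1→5*; -2=-1→4; -4=-1→2
ply 3, X at 5 | -1=-1→4; -2=+1→3*; -4=-1→1
ply 4, O at 3 | -1=-1→2*; -2=-1→1
ply 5, X at 2 | -1=-1→1; -2=+1→0*
ply 6: 0 is terminal -1 (O); from 7 depth 9
suppose X passes — search the same position with O to move:
pass> ply 1, O at 7 | -1=+1→6*; -2=-1→5; -4=+1→3
pass> ply 2, X at 6 | -1=-1→5*; -2=-1→4; -4=-1→2
pass> ply 3, O at 5 | -1=-1→4; -2=+1→3*; -4=-1→1
pass> ply 4, X at 3 | -1=-1→2*; -2=-1→1
pass> ply 5, O at 2 | -1=-1→1; -2=+1→0*
pass> ply 6: 0 is terminal -1 (X); from 7 depth 9
for X: play +1, pass -1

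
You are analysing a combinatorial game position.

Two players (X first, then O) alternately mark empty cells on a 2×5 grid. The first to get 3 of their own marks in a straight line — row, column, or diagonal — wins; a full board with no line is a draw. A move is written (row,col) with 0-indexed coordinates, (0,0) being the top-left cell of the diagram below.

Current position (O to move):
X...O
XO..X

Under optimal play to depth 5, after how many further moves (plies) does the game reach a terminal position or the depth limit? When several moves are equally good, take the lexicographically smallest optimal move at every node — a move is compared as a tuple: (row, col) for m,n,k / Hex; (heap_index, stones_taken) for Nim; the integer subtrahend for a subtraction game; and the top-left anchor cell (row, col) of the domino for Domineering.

ply 1, O at X...O/XO..X | (0,1)=+0→XO..O/XO..X*; (0,2)=+0→X.O.O/XO..X; (0,3)=+0→X..OO/XO..X; (1,2)=+0→X...O/XOO.X; (1,3)=+0→X...O/XO.OX
ply 2, X at XO..O/XO..X | (0,2)=+0→XOX.O/XO..X*; (0,3)=+0→XO.XO/XO..X; (1,2)=+0→XO..O/XOX.X; (1,3)=+0→XO..O/XO.XX
ply 3, O at XOX.O/XO..X | (0,3)=+0→XOXOO/XO..X*; (1,2)=+0→XOX.O/XOO.X; (1,3)=+0→XOX.O/XO.OX
ply 4, X at XOXOO/XO..X | (1,2)=+0→XOXOO/XOX.X*; (1,3)=+0→XOXOO/XO.XX
ply 5, O at XOXOO/XOX.X | (1,3)=+0→XOXOO/XOXOX*
ply 6: XOXOO/XOXOX is terminal +0 (X); from X...O/XO..X depth 5

PV length from [X...O/XO..X]: 5 plies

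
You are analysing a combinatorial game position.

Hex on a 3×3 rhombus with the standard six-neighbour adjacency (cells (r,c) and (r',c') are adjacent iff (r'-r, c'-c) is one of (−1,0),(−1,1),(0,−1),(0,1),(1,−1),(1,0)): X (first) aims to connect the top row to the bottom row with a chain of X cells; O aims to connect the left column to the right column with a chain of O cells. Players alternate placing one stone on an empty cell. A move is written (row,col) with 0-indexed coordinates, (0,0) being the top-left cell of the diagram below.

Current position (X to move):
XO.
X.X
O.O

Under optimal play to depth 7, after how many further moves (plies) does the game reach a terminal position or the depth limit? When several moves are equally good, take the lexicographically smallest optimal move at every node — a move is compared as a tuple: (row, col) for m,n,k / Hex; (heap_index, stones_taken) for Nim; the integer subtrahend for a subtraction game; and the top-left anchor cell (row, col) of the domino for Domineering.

PV length from [XO./X.X/O.O]: 3 plies

p1 X@[XO./X.X/O.O]: (0,2)[XOX/X.X/O.O]-1 (1,1)[XO./XXX/O.O]-1 (2,1)[XO./X.X/OXO]+1*
p2 O@[XO./X.X/OXO]: (0,2)[XOO/X.X/OXO]-1* (1,1)[XO./XOX/OXO]-1
p3 X@[XOO/X.X/OXO]: (1,1)[XOO/XXX/OXO]+1*
p4 O@[XOO/XXX/OXO] terminal -1; root [XO./X.X/O.O] d7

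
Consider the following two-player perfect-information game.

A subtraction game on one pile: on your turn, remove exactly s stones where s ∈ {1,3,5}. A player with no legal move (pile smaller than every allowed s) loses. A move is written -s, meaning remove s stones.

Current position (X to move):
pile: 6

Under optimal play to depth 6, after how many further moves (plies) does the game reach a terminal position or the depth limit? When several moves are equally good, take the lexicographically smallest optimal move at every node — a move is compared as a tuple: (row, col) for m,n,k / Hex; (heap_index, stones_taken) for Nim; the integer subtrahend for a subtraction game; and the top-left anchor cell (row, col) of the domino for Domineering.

PV length from [6]: 6 plies

p1 X@[6]: -1[5]-1* -3[3]-1 -5[1]-1
p2 O@[5]: -1[4]+1* -3[2]+1 -5[0]+1
p3 X@[4]: -1[3]-1* -3[1]-1
p4 O@[3]: -1[2]+1* -3[0]+1
p5 X@[2]: -1[1]-1*
p6 O@[1]: -1[0]+1*
p7 X@[0] terminal -1; root [6] d6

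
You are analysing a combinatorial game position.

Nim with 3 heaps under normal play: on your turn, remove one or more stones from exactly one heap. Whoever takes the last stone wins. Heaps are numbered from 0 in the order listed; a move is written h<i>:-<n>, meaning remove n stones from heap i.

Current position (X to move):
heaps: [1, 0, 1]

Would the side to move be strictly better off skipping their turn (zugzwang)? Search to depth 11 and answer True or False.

p1 X@[(1,0,1)]: h0:-1[(0,0,1)]-1* h2:-1[(1,0,0)]-1
p2 O@[(0,0,1)]: h2:-1[(0,0,0)]+1*
p3 X@[(0,0,0)] terminal -1; root [(1,0,1)] d11
pass branch (O moves first from the same position):
  | p1 O@[(1,0,1)]: h0:-1[(0,0,1)]-1* h2:-1[(1,0,0)]-1
  | p2 X@[(0,0,1)]: h2:-1[(0,0,0)]+1*
  | p3 O@[(0,0,0)] terminal -1; root [(1,0,1)] d11
X moving scores -1; X passing scores +1

zugzwang((1,0,1), X) = True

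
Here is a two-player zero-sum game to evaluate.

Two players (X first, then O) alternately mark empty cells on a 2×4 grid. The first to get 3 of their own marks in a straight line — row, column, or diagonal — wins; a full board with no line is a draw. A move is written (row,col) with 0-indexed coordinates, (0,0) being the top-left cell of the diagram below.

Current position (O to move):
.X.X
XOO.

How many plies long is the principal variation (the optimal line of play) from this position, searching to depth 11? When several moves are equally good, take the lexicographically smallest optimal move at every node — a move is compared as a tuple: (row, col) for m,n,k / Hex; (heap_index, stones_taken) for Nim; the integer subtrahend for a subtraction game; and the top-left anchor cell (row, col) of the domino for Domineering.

[.X.X/XOO.] O move#1: (0,0):-1/OX.X/XOO., (0,2):+0/.XOX/XOO., (1,3):+1/.X.X/XOOO*
[.X.X/XOOO] end (terminal -1, X#2); searched .X.X/XOO. to 11

PV length from [.X.X/XOO.]: 1 ply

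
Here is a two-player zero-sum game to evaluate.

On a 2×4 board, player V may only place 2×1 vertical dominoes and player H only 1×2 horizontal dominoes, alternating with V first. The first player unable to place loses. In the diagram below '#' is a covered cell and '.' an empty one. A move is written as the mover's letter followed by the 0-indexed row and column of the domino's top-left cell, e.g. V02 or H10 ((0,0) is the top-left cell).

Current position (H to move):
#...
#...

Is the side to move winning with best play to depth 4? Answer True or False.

[#.../#...] H move#1: H01:+1/###./#...*, H02:+1/#.##/#..., H11:+1/#.../###., H12:+1/#.../#.##
[###./#...] V move#2: V03:-1/####/#..#*
[####/#..#] H move#3: H11:+1/####/####*
[####/####] end (terminal -1, V#4); searched #.../#... to 4

H winning at [#.../#...]: True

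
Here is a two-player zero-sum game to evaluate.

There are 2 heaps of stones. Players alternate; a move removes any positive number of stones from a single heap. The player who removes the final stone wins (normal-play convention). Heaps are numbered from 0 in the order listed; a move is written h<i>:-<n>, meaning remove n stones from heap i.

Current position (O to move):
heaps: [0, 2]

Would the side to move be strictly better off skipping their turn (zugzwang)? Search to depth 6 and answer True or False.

zugzwang((0,2), O) = False

ply 1, O at (0,2) | h1:-1=-1→(0,1); h1:-2=+1→(0,0)*
ply 2: (0,0) is terminal -1 (X); from (0,2) depth 6
pass branch (X moves first from the same position):
  | ply 1, X at (0,2) | h1:-1=-1→(0,1); h1:-2=+1→(0,0)*
  | ply 2: (0,0) is terminal -1 (O); from (0,2) depth 6
O moving scores +1; O passing scores -1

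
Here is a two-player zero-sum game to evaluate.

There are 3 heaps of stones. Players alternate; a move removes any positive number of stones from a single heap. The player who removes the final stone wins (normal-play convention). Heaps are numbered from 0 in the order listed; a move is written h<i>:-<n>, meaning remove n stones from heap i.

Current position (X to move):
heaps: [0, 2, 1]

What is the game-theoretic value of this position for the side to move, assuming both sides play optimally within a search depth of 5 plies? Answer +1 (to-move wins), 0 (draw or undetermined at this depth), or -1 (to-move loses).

[(0,2,1)] X move#1: h1:-1:+1/(0,1,1)*, h1:-2:-1/(0,0,1), h2:-1:-1/(0,2,0)
[(0,1,1)] O move#2: h1:-1:-1/(0,0,1)*, h2:-1:-1/(0,1,0)
[(0,0,1)] X move#3: h2:-1:+1/(0,0,0)*
[(0,0,0)] end (terminal -1, O#4); searched (0,2,1) to 5

value((0,2,1), X) = +1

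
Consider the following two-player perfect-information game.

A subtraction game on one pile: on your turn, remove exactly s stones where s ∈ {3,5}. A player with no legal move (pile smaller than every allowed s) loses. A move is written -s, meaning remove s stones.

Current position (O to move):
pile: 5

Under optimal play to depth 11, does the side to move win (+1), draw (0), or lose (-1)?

value(5, O) = +1

p1 O@[5]: -3[2]+1* -5[0]+1
p2 X@[2] terminal -1; root [5] d11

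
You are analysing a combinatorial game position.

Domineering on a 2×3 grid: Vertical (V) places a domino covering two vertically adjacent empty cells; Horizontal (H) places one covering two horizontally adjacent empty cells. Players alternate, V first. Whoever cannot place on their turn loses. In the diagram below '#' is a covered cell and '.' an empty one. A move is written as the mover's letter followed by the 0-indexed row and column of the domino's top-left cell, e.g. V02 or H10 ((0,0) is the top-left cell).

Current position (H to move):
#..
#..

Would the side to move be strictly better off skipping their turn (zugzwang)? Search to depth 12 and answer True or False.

[#../#..] H move#1: H01:+1/###/#..*, H11:+1/#../###
[###/#..] end (terminal -1, V#2); searched #../#.. to 12
pass branch (V moves first from the same position):
  | [#../#..] V move#1: V01:+1/##./##.*, V02:+1/#.#/#.#
  | [##./##.] end (terminal -1, H#2); searched #../#.. to 12
H moving scores +1; H passing scores -1

zugzwang(#../#.., H) = False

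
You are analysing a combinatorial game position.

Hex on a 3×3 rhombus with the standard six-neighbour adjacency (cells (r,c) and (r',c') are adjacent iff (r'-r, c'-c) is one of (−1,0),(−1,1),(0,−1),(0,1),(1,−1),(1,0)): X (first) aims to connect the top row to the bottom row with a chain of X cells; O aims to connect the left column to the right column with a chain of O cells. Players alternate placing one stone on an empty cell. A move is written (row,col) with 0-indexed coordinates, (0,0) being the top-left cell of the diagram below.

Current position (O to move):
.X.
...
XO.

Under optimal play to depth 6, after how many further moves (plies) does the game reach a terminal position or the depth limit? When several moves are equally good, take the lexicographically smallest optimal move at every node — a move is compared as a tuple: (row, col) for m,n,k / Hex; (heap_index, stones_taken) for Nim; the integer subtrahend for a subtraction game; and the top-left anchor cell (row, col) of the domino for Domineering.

PV length from [.X./.../XO.]: 4 plies

[.X./.../XO.] O move#1: (0,0):-1/OX./.../XO.*, (0,2):-1/.XO/.../XO., (1,0):-1/.X./O../XO., (1,1):-1/.X./.O./XO., (1,2):-1/.X./..O/XO., (2,2):-1/.X./.../XOO
[OX./.../XO.] X move#2: (0,2):+1/OXX/.../XO.*, (1,0):+1/OX./X../XO., (1,1):+1/OX./.X./XO., (1,2):+1/OX./..X/XO., (2,2):+1/OX./.../XOX
[OXX/.../XO.] O move#3: (1,0):-1/OXX/O../XO.*, (1,1):-1/OXX/.O./XO., (1,2):-1/OXX/..O/XO., (2,2):-1/OXX/.../XOO
[OXX/O../XO.] X move#4: (1,1):+1/OXX/OX./XO.*, (1,2):+1/OXX/O.X/XO., (2,2):+1/OXX/O../XOX
[OXX/OX./XO.] end (terminal -1, O#5); searched .X./.../XO. to 6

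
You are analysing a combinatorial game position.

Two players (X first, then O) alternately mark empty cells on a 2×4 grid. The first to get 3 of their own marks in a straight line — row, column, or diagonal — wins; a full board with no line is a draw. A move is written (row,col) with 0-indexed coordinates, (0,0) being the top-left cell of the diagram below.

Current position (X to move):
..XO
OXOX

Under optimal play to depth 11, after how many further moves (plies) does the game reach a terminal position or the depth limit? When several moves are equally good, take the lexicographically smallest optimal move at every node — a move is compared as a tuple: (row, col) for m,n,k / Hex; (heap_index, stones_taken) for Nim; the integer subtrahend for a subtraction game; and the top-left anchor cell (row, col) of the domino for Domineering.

[..XO/OXOX] X move#1: (0,0):+0/X.XO/OXOX*, (0,1):+0/.XXO/OXOX
[X.XO/OXOX] O move#2: (0,1):+0/XOXO/OXOX*
[XOXO/OXOX] end (terminal +0, X#3); searched ..XO/OXOX to 11

PV length from [..XO/OXOX]: 2 plies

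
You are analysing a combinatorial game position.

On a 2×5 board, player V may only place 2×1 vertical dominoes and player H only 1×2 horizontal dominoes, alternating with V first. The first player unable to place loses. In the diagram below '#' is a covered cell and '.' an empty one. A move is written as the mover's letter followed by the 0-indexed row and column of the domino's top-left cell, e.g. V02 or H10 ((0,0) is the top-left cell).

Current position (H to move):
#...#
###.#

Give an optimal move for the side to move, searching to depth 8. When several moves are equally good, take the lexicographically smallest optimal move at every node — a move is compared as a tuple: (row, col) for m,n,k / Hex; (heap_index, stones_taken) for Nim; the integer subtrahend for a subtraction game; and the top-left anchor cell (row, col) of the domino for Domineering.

ply 1, H at #...#/###.# | H01=-1→###.#/###.#; H02=+1→#.###/###.#*
ply 2: #.###/###.# is terminal -1 (V); from #...#/###.# depth 8

H's best at [#...#/###.#]: H02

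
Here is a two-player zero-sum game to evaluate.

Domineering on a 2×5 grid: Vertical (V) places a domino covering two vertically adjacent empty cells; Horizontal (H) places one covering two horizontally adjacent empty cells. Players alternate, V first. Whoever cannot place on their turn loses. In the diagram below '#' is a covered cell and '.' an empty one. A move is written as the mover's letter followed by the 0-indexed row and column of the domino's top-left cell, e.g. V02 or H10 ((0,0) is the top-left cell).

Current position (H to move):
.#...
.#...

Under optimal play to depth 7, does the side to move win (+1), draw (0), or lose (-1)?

p1 H@[.#.../.#...]: H02[.###./.#...]-1* H03[.#.##/.#...]-1 H12[.#.../.###.]-1 H13[.#.../.#.##]-1
p2 V@[.###./.#...]: V00[####./##...]-1 V04[.####/.#..#]+1*
p3 H@[.####/.#..#]: H12[.####/.####]-1*
p4 V@[.####/.####]: V00[#####/#####]+1*
p5 H@[#####/#####] terminal -1; root [.#.../.#...] d7

value(.#.../.#..., H) = -1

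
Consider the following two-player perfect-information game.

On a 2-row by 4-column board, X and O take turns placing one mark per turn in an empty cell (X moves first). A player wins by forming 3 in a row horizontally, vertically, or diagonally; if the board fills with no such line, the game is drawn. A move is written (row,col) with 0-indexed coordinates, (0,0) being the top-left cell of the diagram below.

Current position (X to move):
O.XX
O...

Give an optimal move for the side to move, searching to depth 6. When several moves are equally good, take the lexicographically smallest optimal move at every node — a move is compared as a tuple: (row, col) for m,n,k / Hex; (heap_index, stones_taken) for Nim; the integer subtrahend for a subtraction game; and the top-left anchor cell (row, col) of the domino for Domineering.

X's best at [O.XX/O...]: (0,1)

ply 1, X at O.XX/O... | (0,1)=+1→OXXX/O...*; (1,1)=+0→O.XX/OX..; (1,2)=+0→O.XX/O.X.; (1,3)=+0→O.XX/O..X
ply 2: OXXX/O... is terminal -1 (O); from O.XX/O... depth 6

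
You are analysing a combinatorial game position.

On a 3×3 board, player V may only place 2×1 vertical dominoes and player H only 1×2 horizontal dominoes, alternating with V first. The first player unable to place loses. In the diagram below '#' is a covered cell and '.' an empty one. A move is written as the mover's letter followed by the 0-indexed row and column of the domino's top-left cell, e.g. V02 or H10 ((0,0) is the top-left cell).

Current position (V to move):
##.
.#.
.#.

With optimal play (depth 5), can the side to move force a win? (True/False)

V winning at [##./.#./.#.]: True

p1 V@[##./.#./.#.]: V02[###/.##/.#.]+1* V10[##./##./##.]+1 V12[##./.##/.##]+1
p2 H@[###/.##/.#.] terminal -1; root [##./.#./.#.] d5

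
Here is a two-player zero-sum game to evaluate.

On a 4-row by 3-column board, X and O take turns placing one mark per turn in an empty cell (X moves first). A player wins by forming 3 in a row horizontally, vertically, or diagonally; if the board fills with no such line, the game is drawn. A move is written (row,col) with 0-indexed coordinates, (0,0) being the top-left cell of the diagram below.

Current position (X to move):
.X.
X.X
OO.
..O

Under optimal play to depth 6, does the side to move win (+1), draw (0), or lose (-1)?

value(.X./X.X/OO./..O, X) = +1

[.X./X.X/OO./..O] X move#1: (0,0):-1/XX./X.X/OO./..O, (0,2):-1/.XX/X.X/OO./..O, (1,1):+1/.X./XXX/OO./..O*, (2,2):+1/.X./X.X/OOX/..O, (3,0):-1/.X./X.X/OO./X.O, (3,1):-1/.X./X.X/OO./.XO
[.X./XXX/OO./..O] end (terminal -1, O#2); searched .X./X.X/OO./..O to 6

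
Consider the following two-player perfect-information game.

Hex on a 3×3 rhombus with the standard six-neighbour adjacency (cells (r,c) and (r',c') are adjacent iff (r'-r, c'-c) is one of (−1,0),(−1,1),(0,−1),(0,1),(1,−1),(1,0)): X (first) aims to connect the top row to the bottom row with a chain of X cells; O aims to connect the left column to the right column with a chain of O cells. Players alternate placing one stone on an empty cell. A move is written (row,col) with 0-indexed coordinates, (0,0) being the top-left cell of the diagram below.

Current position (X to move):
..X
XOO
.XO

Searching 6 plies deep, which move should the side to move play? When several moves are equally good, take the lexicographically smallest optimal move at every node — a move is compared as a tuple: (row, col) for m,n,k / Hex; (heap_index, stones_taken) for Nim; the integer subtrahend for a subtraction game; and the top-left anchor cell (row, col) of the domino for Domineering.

p1 X@[..X/XOO/.XO]: (0,0)[X.X/XOO/.XO]-1 (0,1)[.XX/XOO/.XO]-1 (2,0)[..X/XOO/XXO]+1*
p2 O@[..X/XOO/XXO]: (0,0)[O.X/XOO/XXO]-1* (0,1)[.OX/XOO/XXO]-1
p3 X@[O.X/XOO/XXO]: (0,1)[OXX/XOO/XXO]+1*
p4 O@[OXX/XOO/XXO] terminal -1; root [..X/XOO/.XO] d6

X's best at [..X/XOO/.XO]: (2,0)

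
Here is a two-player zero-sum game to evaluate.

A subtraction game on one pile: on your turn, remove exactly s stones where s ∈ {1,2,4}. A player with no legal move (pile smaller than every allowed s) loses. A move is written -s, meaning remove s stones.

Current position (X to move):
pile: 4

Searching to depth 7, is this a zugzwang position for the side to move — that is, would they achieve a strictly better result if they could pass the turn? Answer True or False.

zugzwang(4, X) = False

[4] X move#1: -1:+1/3*, -2:-1/2, -4:+1/0
[3] O move#2: -1:-1/2*, -2:-1/1
[2] X move#3: -1:-1/1, -2:+1/0*
[0] end (terminal -1, O#4); searched 4 to 7
if X skipped the turn, O would face:
~ [4] O move#1: -1:+1/3*, -2:-1/2, -4:+1/0
~ [3] X move#2: -1:-1/2*, -2:-1/1
~ [2] O move#3: -1:-1/1, -2:+1/0*
~ [0] end (terminal -1, X#4); searched 4 to 7
compare (X): move=+1 vs pass=-1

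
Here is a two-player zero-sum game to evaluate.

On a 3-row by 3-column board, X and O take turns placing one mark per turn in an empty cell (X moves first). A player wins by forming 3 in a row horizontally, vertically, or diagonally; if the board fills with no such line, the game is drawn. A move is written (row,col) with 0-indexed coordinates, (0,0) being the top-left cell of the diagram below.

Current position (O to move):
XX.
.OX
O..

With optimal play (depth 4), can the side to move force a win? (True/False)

O winning at [XX./.OX/O..]: True

[XX./.OX/O..] O move#1: (0,2):+1/XXO/.OX/O..*, (1,0):-1/XX./OOX/O.., (2,1):-1/XX./.OX/OO., (2,2):-1/XX./.OX/O.O
[XXO/.OX/O..] end (terminal -1, X#2); searched XX./.OX/O.. to 4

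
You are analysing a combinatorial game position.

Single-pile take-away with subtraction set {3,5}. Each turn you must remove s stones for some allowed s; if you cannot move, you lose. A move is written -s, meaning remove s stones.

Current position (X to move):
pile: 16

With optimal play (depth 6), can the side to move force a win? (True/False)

p1 X@[16]: -3[13]-1* -5[11]-1
p2 O@[13]: -3[10]+1* -5[8]+1
p3 X@[10]: -3[7]-1* -5[5]-1
p4 O@[7]: -3[4]-1 -5[2]+1*
p5 X@[2] terminal -1; root [16] d6

X winning at [16]: False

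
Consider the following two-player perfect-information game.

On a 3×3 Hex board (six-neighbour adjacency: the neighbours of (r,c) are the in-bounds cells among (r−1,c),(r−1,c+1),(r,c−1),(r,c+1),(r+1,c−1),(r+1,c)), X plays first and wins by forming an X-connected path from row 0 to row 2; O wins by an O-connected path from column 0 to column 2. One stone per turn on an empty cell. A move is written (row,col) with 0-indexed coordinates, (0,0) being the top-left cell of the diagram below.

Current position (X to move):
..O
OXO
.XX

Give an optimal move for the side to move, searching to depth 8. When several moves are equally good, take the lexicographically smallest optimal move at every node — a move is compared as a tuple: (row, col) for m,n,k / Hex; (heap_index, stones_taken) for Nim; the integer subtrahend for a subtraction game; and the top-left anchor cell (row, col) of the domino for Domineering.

p1 X@[..O/OXO/.XX]: (0,0)[X.O/OXO/.XX]-1 (0,1)[.XO/OXO/.XX]+1* (2,0)[..O/OXO/XXX]-1
p2 O@[.XO/OXO/.XX] terminal -1; root [..O/OXO/.XX] d8

X's best at [..O/OXO/.XX]: (0,1)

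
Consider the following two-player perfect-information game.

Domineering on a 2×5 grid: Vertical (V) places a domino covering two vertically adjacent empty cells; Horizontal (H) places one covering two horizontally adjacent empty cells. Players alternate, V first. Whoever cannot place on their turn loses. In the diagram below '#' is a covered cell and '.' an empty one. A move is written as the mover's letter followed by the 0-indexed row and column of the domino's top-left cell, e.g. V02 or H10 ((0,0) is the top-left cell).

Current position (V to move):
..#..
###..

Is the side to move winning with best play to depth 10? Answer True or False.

[..#../###..] V move#1: V03:+1/..##./####.*, V04:+1/..#.#/###.#
[..##./####.] H move#2: H00:-1/####./####.*
[####./####.] V move#3: V04:+1/#####/#####*
[#####/#####] end (terminal -1, H#4); searched ..#../###.. to 10

V winning at [..#../###..]: True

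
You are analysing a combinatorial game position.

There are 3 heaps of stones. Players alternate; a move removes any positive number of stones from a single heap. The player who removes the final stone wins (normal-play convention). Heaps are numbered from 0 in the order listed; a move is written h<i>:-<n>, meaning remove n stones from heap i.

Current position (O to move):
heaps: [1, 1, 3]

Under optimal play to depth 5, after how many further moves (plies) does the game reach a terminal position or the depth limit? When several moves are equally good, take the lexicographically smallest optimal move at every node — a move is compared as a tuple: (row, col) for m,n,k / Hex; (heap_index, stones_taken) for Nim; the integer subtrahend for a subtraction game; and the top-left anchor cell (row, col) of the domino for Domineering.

p1 O@[(1,1,3)]: h0:-1[(0,1,3)]-1 h1:-1[(1,0,3)]-1 h2:-1[(1,1,2)]-1 h2:-2[(1,1,1)]-1 h2:-3[(1,1,0)]+1*
p2 X@[(1,1,0)]: h0:-1[(0,1,0)]-1* h1:-1[(1,0,0)]-1
p3 O@[(0,1,0)]: h1:-1[(0,0,0)]+1*
p4 X@[(0,0,0)] terminal -1; root [(1,1,3)] d5

PV length from [(1,1,3)]: 3 plies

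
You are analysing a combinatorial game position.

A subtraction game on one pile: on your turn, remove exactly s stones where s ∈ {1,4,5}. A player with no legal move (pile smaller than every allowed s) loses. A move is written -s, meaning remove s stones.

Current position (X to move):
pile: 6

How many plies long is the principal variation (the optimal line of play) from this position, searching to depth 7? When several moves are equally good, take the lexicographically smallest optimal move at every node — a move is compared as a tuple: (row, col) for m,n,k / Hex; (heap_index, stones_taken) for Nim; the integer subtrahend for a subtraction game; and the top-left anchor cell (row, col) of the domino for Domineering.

PV length from [6]: 3 plies

ply 1, X at 6 | -1=-1→5; -4=+1→2*; -5=-1→1
ply 2, O at 2 | -1=-1→1*
ply 3, X at 1 | -1=+1→0*
ply 4: 0 is terminal -1 (O); from 6 depth 7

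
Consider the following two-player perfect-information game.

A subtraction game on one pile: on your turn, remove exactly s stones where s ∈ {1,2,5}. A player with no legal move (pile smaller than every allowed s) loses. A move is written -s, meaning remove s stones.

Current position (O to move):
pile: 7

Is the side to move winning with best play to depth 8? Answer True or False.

ply 1, O at 7 | -1=+1→6*; -2=-1→5; -5=-1→2
ply 2, X at 6 | -1=-1→5*; -2=-1→4; -5=-1→1
ply 3, O at 5 | -1=-1→4; -2=+1→3*; -5=+1→0
ply 4, X at 3 | -1=-1→2*; -2=-1→1
ply 5, O at 2 | -1=-1→1; -2=+1→0*
ply 6: 0 is terminal -1 (X); from 7 depth 8

O winning at [7]: True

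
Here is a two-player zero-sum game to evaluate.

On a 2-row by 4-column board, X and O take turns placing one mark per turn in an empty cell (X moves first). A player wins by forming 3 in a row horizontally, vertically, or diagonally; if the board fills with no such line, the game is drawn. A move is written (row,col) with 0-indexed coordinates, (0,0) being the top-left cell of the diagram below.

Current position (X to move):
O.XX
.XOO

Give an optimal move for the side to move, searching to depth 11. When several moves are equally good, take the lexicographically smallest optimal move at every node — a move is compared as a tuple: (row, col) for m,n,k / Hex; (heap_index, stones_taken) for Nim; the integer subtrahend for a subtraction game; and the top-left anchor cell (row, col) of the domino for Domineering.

ply 1, X at O.XX/.XOO | (0,1)=+1→OXXX/.XOO*; (1,0)=+0→O.XX/XXOO
ply 2: OXXX/.XOO is terminal -1 (O); from O.XX/.XOO depth 11

X's best at [O.XX/.XOO]: (0,1)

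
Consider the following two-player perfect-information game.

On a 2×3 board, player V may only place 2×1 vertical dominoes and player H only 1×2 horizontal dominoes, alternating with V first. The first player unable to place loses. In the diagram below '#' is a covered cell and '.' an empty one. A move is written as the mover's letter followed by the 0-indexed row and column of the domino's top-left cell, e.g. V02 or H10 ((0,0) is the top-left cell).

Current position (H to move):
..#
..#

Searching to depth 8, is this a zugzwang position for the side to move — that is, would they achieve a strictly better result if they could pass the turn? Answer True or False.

p1 H@[..#/..#]: H00[###/..#]+1* H10[..#/###]+1
p2 V@[###/..#] terminal -1; root [..#/..#] d8
suppose H passes — search the same position with V to move:
pass> p1 V@[..#/..#]: V00[#.#/#.#]+1* V01[.##/.##]+1
pass> p2 H@[#.#/#.#] terminal -1; root [..#/..#] d8
for H: play +1, pass -1

zugzwang(..#/..#, H) = False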